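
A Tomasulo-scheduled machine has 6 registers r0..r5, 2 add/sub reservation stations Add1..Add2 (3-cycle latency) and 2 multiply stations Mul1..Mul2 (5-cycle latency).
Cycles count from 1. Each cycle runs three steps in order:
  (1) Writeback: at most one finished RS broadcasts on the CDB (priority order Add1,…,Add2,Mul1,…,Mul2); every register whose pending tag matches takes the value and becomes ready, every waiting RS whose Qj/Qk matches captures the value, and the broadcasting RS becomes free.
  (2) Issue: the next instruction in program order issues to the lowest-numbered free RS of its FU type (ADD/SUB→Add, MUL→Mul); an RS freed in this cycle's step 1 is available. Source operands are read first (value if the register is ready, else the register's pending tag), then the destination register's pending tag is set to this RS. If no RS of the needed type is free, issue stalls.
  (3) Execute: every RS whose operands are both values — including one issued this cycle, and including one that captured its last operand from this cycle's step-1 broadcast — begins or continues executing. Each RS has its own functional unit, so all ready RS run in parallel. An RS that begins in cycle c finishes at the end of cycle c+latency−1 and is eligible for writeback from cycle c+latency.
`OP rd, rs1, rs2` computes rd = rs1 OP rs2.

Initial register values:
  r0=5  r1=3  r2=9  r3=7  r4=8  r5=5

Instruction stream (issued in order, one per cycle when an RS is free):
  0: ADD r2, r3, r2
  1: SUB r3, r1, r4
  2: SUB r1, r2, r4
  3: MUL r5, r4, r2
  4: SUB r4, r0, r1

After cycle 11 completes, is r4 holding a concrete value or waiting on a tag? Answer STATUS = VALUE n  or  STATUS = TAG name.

cycle 1: issue ADD r2<-Add1 // r0:5,r1:3,r2:Add1,r3:7,r4:8,r5:5
cycle 2: issue SUB r3<-Add2 // r0:5,r1:3,r2:Add1,r3:Add2,r4:8,r5:5
cycle 3: stall // r0:5,r1:3,r2:Add1,r3:Add2,r4:8,r5:5
cycle 4: CDB Add1=16; issue SUB r1<-Add1 // r0:5,r1:Add1,r2:16,r3:Add2,r4:8,r5:5
cycle 5: CDB Add2=-5; issue MUL r5<-Mul1 // r0:5,r1:Add1,r2:16,r3:-5,r4:8,r5:Mul1
cycle 6: issue SUB r4<-Add2 // r0:5,r1:Add1,r2:16,r3:-5,r4:Add2,r5:Mul1
cycle 7: CDB Add1=8 // r0:5,r1:8,r2:16,r3:-5,r4:Add2,r5:Mul1
cycle 8: - // r0:5,r1:8,r2:16,r3:-5,r4:Add2,r5:Mul1
cycle 9: - // r0:5,r1:8,r2:16,r3:-5,r4:Add2,r5:Mul1
cycle 10: CDB Add2=-3 // r0:5,r1:8,r2:16,r3:-5,r4:-3,r5:Mul1
cycle 11: CDB Mul1=128 // r0:5,r1:8,r2:16,r3:-5,r4:-3,r5:128

STATUS = VALUE -3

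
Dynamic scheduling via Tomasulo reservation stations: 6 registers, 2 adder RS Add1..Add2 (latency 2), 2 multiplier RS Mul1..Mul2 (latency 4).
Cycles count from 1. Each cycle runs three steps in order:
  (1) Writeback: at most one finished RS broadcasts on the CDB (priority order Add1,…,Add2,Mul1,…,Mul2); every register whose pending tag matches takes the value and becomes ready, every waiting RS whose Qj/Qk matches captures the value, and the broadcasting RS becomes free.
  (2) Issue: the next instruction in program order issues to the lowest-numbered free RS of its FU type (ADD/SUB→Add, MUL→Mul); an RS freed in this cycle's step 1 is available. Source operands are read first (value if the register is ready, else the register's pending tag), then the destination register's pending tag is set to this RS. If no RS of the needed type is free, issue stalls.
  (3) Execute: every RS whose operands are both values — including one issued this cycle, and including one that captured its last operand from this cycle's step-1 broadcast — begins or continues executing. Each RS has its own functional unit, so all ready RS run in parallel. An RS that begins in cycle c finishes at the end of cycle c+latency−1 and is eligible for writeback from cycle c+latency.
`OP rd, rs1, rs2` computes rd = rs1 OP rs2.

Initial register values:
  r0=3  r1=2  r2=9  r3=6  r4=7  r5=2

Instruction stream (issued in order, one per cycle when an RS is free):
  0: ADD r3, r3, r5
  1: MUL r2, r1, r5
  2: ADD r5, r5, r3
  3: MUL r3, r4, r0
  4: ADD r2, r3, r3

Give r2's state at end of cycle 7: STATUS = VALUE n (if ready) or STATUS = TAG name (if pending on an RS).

STATUS = TAG Add1

  c1: issue ADD r3<-Add1  regs: r0:3,r1:2,r2:9,r3:Add1,r4:7,r5:2
  c2: issue MUL r2<-Mul1  regs: r0:3,r1:2,r2:Mul1,r3:Add1,r4:7,r5:2
  c3: CDB Add1=8; issue ADD r5<-Add1  regs: r0:3,r1:2,r2:Mul1,r3:8,r4:7,r5:Add1
  c4: issue MUL r3<-Mul2  regs: r0:3,r1:2,r2:Mul1,r3:Mul2,r4:7,r5:Add1
  c5: CDB Add1=10; issue ADD r2<-Add1  regs: r0:3,r1:2,r2:Add1,r3:Mul2,r4:7,r5:10
  c6: CDB Mul1=4  regs: r0:3,r1:2,r2:Add1,r3:Mul2,r4:7,r5:10
  c7: -  regs: r0:3,r1:2,r2:Add1,r3:Mul2,r4:7,r5:10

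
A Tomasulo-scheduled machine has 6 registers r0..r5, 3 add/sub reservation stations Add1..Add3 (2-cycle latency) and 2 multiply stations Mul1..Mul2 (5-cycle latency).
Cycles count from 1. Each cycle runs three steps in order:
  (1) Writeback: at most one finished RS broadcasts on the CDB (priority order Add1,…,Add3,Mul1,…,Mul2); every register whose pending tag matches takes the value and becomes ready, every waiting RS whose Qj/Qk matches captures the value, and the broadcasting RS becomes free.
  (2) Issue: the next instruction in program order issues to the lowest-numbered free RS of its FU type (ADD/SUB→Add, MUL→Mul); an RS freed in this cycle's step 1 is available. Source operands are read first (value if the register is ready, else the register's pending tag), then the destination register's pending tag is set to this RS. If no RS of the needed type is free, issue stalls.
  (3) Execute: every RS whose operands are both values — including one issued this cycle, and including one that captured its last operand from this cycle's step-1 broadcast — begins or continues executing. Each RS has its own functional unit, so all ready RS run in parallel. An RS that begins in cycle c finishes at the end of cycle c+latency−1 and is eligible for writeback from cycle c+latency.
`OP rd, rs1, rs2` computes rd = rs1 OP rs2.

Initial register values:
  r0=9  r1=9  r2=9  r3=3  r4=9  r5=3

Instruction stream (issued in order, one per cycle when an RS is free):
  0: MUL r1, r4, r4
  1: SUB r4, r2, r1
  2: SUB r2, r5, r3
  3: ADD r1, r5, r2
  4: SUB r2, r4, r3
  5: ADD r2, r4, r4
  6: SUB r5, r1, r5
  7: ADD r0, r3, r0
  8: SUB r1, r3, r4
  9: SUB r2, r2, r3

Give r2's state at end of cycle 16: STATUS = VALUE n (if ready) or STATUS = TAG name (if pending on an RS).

STATUS = VALUE -147

  c1: issue MUL r1<-Mul1  regs: r0:9,r1:Mul1,r2:9,r3:3,r4:9,r5:3
  c2: issue SUB r4<-Add1  regs: r0:9,r1:Mul1,r2:9,r3:3,r4:Add1,r5:3
  c3: issue SUB r2<-Add2  regs: r0:9,r1:Mul1,r2:Add2,r3:3,r4:Add1,r5:3
  c4: issue ADD r1<-Add3  regs: r0:9,r1:Add3,r2:Add2,r3:3,r4:Add1,r5:3
  c5: CDB Add2=0; issue SUB r2<-Add2  regs: r0:9,r1:Add3,r2:Add2,r3:3,r4:Add1,r5:3
  c6: CDB Mul1=81; stall  regs: r0:9,r1:Add3,r2:Add2,r3:3,r4:Add1,r5:3
  c7: CDB Add3=3; issue ADD r2<-Add3  regs: r0:9,r1:3,r2:Add3,r3:3,r4:Add1,r5:3
  c8: CDB Add1=-72; issue SUB r5<-Add1  regs: r0:9,r1:3,r2:Add3,r3:3,r4:-72,r5:Add1
  c9: stall  regs: r0:9,r1:3,r2:Add3,r3:3,r4:-72,r5:Add1
  c10: CDB Add1=0; issue ADD r0<-Add1  regs: r0:Add1,r1:3,r2:Add3,r3:3,r4:-72,r5:0
  c11: CDB Add2=-75; issue SUB r1<-Add2  regs: r0:Add1,r1:Add2,r2:Add3,r3:3,r4:-72,r5:0
  c12: CDB Add1=12; issue SUB r2<-Add1  regs: r0:12,r1:Add2,r2:Add1,r3:3,r4:-72,r5:0
  c13: CDB Add2=75  regs: r0:12,r1:75,r2:Add1,r3:3,r4:-72,r5:0
  c14: CDB Add3=-144  regs: r0:12,r1:75,r2:Add1,r3:3,r4:-72,r5:0
  c15: -  regs: r0:12,r1:75,r2:Add1,r3:3,r4:-72,r5:0
  c16: CDB Add1=-147  regs: r0:12,r1:75,r2:-147,r3:3,r4:-72,r5:0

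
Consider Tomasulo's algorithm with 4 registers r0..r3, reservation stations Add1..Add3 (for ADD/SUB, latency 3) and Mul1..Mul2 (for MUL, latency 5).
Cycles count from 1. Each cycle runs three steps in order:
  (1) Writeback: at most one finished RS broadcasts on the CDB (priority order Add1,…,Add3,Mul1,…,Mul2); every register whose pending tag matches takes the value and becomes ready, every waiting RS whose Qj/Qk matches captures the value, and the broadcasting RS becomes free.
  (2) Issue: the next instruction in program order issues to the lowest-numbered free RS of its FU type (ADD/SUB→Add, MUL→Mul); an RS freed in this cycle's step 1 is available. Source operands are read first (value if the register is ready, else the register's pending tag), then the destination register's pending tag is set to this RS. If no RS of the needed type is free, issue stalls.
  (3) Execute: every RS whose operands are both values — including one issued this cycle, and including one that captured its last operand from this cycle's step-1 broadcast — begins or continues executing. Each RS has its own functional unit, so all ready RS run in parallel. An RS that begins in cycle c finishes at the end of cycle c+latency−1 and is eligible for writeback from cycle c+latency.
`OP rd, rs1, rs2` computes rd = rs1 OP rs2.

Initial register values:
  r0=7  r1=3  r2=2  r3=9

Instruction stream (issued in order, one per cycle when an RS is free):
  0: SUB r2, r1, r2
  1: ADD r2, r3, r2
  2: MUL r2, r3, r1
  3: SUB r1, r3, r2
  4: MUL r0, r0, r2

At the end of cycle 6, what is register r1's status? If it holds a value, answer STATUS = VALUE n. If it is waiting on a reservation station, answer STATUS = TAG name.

STATUS = TAG Add1

c1: issue SUB r2<-Add1 | r0:7,r1:3,r2:Add1,r3:9
c2: issue ADD r2<-Add2 | r0:7,r1:3,r2:Add2,r3:9
c3: issue MUL r2<-Mul1 | r0:7,r1:3,r2:Mul1,r3:9
c4: CDB Add1=1; issue SUB r1<-Add1 | r0:7,r1:Add1,r2:Mul1,r3:9
c5: issue MUL r0<-Mul2 | r0:Mul2,r1:Add1,r2:Mul1,r3:9
c6: - | r0:Mul2,r1:Add1,r2:Mul1,r3:9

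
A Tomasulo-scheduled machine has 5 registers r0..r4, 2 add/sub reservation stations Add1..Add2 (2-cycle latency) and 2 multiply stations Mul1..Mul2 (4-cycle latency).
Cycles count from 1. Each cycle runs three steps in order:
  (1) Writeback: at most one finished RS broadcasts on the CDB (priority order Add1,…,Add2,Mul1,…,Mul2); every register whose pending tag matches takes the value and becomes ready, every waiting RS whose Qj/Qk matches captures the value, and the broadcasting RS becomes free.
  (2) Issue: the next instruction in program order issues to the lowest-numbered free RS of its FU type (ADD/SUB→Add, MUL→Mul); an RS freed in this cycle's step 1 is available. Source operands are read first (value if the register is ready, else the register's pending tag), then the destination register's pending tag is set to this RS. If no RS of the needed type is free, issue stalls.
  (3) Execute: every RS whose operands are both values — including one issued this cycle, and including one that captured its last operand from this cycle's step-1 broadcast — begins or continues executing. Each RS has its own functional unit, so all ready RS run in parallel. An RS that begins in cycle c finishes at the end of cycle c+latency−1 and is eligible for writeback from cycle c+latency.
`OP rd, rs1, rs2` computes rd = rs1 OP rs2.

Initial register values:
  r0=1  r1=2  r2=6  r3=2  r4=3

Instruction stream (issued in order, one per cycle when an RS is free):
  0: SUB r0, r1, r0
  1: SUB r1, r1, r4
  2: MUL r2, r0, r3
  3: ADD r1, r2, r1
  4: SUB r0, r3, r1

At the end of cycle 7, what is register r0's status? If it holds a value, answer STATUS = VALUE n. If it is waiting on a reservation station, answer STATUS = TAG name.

STATUS = TAG Add2

c1: issue SUB r0<-Add1 | r0:Add1,r1:2,r2:6,r3:2,r4:3
c2: issue SUB r1<-Add2 | r0:Add1,r1:Add2,r2:6,r3:2,r4:3
c3: CDB Add1=1; issue MUL r2<-Mul1 | r0:1,r1:Add2,r2:Mul1,r3:2,r4:3
c4: CDB Add2=-1; issue ADD r1<-Add1 | r0:1,r1:Add1,r2:Mul1,r3:2,r4:3
c5: issue SUB r0<-Add2 | r0:Add2,r1:Add1,r2:Mul1,r3:2,r4:3
c6: - | r0:Add2,r1:Add1,r2:Mul1,r3:2,r4:3
c7: CDB Mul1=2 | r0:Add2,r1:Add1,r2:2,r3:2,r4:3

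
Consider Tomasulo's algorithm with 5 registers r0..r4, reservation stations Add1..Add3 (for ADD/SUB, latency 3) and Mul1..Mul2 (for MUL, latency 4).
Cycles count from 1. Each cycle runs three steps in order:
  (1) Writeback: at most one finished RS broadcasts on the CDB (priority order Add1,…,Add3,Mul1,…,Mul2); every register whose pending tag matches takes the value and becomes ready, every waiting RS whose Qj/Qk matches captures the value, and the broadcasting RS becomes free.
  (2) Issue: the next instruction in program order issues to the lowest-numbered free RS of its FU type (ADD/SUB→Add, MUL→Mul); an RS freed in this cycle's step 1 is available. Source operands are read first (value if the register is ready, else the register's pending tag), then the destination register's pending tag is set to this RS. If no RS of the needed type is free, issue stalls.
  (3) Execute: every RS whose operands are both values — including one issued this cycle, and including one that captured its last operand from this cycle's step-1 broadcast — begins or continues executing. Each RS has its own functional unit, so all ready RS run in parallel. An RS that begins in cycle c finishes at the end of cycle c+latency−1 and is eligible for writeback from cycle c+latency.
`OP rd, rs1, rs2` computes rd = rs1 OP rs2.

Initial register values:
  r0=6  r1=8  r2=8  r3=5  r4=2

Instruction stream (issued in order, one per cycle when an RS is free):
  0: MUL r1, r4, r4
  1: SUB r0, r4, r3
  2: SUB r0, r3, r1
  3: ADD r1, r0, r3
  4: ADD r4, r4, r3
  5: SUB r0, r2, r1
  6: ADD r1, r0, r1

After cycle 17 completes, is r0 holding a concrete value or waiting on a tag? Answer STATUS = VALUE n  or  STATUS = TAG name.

STATUS = VALUE 2

cycle 1: issue MUL r1<-Mul1 // r0:6,r1:Mul1,r2:8,r3:5,r4:2
cycle 2: issue SUB r0<-Add1 // r0:Add1,r1:Mul1,r2:8,r3:5,r4:2
cycle 3: issue SUB r0<-Add2 // r0:Add2,r1:Mul1,r2:8,r3:5,r4:2
cycle 4: issue ADD r1<-Add3 // r0:Add2,r1:Add3,r2:8,r3:5,r4:2
cycle 5: CDB Add1=-3; issue ADD r4<-Add1 // r0:Add2,r1:Add3,r2:8,r3:5,r4:Add1
cycle 6: CDB Mul1=4; stall // r0:Add2,r1:Add3,r2:8,r3:5,r4:Add1
cycle 7: stall // r0:Add2,r1:Add3,r2:8,r3:5,r4:Add1
cycle 8: CDB Add1=7; issue SUB r0<-Add1 // r0:Add1,r1:Add3,r2:8,r3:5,r4:7
cycle 9: CDB Add2=1; issue ADD r1<-Add2 // r0:Add1,r1:Add2,r2:8,r3:5,r4:7
cycle 10: - // r0:Add1,r1:Add2,r2:8,r3:5,r4:7
cycle 11: - // r0:Add1,r1:Add2,r2:8,r3:5,r4:7
cycle 12: CDB Add3=6 // r0:Add1,r1:Add2,r2:8,r3:5,r4:7
cycle 13: - // r0:Add1,r1:Add2,r2:8,r3:5,r4:7
cycle 14: - // r0:Add1,r1:Add2,r2:8,r3:5,r4:7
cycle 15: CDB Add1=2 // r0:2,r1:Add2,r2:8,r3:5,r4:7
cycle 16: - // r0:2,r1:Add2,r2:8,r3:5,r4:7
cycle 17: - // r0:2,r1:Add2,r2:8,r3:5,r4:7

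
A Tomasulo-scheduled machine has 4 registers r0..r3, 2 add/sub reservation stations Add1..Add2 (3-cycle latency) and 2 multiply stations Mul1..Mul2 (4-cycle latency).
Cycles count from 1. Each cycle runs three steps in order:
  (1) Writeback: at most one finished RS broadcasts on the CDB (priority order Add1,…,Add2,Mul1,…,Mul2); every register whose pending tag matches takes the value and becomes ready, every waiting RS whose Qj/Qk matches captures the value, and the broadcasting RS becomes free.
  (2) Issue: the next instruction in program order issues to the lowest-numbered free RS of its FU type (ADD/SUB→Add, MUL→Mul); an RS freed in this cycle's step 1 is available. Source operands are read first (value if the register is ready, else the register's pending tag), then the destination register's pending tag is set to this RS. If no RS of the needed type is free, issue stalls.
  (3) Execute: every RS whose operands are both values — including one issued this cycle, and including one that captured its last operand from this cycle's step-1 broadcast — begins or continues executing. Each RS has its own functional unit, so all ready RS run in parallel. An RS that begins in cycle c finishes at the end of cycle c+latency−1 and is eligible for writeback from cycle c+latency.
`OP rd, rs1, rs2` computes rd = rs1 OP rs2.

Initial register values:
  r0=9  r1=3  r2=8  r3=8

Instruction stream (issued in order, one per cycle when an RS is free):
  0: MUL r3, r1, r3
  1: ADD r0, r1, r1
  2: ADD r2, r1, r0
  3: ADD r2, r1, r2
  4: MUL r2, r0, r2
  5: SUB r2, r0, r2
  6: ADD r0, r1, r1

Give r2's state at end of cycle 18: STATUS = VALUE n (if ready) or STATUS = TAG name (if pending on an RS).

STATUS = VALUE -66

  c1: issue MUL r3<-Mul1  regs: r0:9,r1:3,r2:8,r3:Mul1
  c2: issue ADD r0<-Add1  regs: r0:Add1,r1:3,r2:8,r3:Mul1
  c3: issue ADD r2<-Add2  regs: r0:Add1,r1:3,r2:Add2,r3:Mul1
  c4: stall  regs: r0:Add1,r1:3,r2:Add2,r3:Mul1
  c5: CDB Add1=6; issue ADD r2<-Add1  regs: r0:6,r1:3,r2:Add1,r3:Mul1
  c6: CDB Mul1=24; issue MUL r2<-Mul1  regs: r0:6,r1:3,r2:Mul1,r3:24
  c7: stall  regs: r0:6,r1:3,r2:Mul1,r3:24
  c8: CDB Add2=9; issue SUB r2<-Add2  regs: r0:6,r1:3,r2:Add2,r3:24
  c9: stall  regs: r0:6,r1:3,r2:Add2,r3:24
  c10: stall  regs: r0:6,r1:3,r2:Add2,r3:24
  c11: CDB Add1=12; issue ADD r0<-Add1  regs: r0:Add1,r1:3,r2:Add2,r3:24
  c12: -  regs: r0:Add1,r1:3,r2:Add2,r3:24
  c13: -  regs: r0:Add1,r1:3,r2:Add2,r3:24
  c14: CDB Add1=6  regs: r0:6,r1:3,r2:Add2,r3:24
  c15: CDB Mul1=72  regs: r0:6,r1:3,r2:Add2,r3:24
  c16: -  regs: r0:6,r1:3,r2:Add2,r3:24
  c17: -  regs: r0:6,r1:3,r2:Add2,r3:24
  c18: CDB Add2=-66  regs: r0:6,r1:3,r2:-66,r3:24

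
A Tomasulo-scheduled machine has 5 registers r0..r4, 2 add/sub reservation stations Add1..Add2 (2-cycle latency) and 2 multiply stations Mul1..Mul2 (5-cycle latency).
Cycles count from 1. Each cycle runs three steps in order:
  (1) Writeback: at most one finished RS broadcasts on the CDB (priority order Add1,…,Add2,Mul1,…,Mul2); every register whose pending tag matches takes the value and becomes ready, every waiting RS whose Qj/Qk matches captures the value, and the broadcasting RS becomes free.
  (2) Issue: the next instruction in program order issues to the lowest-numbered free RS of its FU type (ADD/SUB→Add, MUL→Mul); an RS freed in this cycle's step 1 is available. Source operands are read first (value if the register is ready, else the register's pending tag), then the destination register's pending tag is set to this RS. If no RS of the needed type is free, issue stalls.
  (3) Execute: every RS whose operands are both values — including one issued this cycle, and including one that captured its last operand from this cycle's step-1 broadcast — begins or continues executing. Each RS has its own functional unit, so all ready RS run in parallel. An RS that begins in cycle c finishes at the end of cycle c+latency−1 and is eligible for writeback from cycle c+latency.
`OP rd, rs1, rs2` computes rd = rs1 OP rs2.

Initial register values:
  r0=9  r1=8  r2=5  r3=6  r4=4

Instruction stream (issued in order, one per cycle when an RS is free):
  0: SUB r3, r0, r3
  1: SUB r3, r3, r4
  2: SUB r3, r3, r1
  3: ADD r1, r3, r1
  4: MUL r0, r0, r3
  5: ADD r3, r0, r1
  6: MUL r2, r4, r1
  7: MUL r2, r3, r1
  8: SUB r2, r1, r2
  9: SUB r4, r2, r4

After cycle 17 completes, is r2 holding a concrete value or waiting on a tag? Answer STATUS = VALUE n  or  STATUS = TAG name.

STATUS = TAG Add2

c1: issue SUB r3<-Add1 | r0:9,r1:8,r2:5,r3:Add1,r4:4
c2: issue SUB r3<-Add2 | r0:9,r1:8,r2:5,r3:Add2,r4:4
c3: CDB Add1=3; issue SUB r3<-Add1 | r0:9,r1:8,r2:5,r3:Add1,r4:4
c4: stall | r0:9,r1:8,r2:5,r3:Add1,r4:4
c5: CDB Add2=-1; issue ADD r1<-Add2 | r0:9,r1:Add2,r2:5,r3:Add1,r4:4
c6: issue MUL r0<-Mul1 | r0:Mul1,r1:Add2,r2:5,r3:Add1,r4:4
c7: CDB Add1=-9; issue ADD r3<-Add1 | r0:Mul1,r1:Add2,r2:5,r3:Add1,r4:4
c8: issue MUL r2<-Mul2 | r0:Mul1,r1:Add2,r2:Mul2,r3:Add1,r4:4
c9: CDB Add2=-1; stall | r0:Mul1,r1:-1,r2:Mul2,r3:Add1,r4:4
c10: stall | r0:Mul1,r1:-1,r2:Mul2,r3:Add1,r4:4
c11: stall | r0:Mul1,r1:-1,r2:Mul2,r3:Add1,r4:4
c12: CDB Mul1=-81; issue MUL r2<-Mul1 | r0:-81,r1:-1,r2:Mul1,r3:Add1,r4:4
c13: issue SUB r2<-Add2 | r0:-81,r1:-1,r2:Add2,r3:Add1,r4:4
c14: CDB Add1=-82; issue SUB r4<-Add1 | r0:-81,r1:-1,r2:Add2,r3:-82,r4:Add1
c15: CDB Mul2=-4 | r0:-81,r1:-1,r2:Add2,r3:-82,r4:Add1
c16: - | r0:-81,r1:-1,r2:Add2,r3:-82,r4:Add1
c17: - | r0:-81,r1:-1,r2:Add2,r3:-82,r4:Add1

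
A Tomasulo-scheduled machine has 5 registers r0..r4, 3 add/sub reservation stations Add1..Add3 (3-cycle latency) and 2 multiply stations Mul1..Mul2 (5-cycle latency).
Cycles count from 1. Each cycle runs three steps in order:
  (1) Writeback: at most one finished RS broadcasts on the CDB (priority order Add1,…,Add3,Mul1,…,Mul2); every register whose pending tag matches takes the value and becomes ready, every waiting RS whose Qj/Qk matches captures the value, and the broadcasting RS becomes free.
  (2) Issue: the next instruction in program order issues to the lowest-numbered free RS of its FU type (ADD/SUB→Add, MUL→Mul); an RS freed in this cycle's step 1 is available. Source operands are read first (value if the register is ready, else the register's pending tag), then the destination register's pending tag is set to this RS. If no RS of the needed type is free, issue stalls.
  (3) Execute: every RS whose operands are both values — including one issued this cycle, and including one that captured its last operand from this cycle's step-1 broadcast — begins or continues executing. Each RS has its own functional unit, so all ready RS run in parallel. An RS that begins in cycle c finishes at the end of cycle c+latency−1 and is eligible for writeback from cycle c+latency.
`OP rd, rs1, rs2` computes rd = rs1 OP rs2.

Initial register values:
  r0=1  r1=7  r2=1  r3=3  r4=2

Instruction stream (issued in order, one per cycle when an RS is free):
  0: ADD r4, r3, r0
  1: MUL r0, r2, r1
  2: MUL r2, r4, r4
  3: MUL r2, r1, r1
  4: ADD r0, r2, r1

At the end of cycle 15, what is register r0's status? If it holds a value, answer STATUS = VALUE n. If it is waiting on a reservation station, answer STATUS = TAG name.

STATUS = VALUE 56

c1: issue ADD r4<-Add1 | r0:1,r1:7,r2:1,r3:3,r4:Add1
c2: issue MUL r0<-Mul1 | r0:Mul1,r1:7,r2:1,r3:3,r4:Add1
c3: issue MUL r2<-Mul2 | r0:Mul1,r1:7,r2:Mul2,r3:3,r4:Add1
c4: CDB Add1=4; stall | r0:Mul1,r1:7,r2:Mul2,r3:3,r4:4
c5: stall | r0:Mul1,r1:7,r2:Mul2,r3:3,r4:4
c6: stall | r0:Mul1,r1:7,r2:Mul2,r3:3,r4:4
c7: CDB Mul1=7; issue MUL r2<-Mul1 | r0:7,r1:7,r2:Mul1,r3:3,r4:4
c8: issue ADD r0<-Add1 | r0:Add1,r1:7,r2:Mul1,r3:3,r4:4
c9: CDB Mul2=16 | r0:Add1,r1:7,r2:Mul1,r3:3,r4:4
c10: - | r0:Add1,r1:7,r2:Mul1,r3:3,r4:4
c11: - | r0:Add1,r1:7,r2:Mul1,r3:3,r4:4
c12: CDB Mul1=49 | r0:Add1,r1:7,r2:49,r3:3,r4:4
c13: - | r0:Add1,r1:7,r2:49,r3:3,r4:4
c14: - | r0:Add1,r1:7,r2:49,r3:3,r4:4
c15: CDB Add1=56 | r0:56,r1:7,r2:49,r3:3,r4:4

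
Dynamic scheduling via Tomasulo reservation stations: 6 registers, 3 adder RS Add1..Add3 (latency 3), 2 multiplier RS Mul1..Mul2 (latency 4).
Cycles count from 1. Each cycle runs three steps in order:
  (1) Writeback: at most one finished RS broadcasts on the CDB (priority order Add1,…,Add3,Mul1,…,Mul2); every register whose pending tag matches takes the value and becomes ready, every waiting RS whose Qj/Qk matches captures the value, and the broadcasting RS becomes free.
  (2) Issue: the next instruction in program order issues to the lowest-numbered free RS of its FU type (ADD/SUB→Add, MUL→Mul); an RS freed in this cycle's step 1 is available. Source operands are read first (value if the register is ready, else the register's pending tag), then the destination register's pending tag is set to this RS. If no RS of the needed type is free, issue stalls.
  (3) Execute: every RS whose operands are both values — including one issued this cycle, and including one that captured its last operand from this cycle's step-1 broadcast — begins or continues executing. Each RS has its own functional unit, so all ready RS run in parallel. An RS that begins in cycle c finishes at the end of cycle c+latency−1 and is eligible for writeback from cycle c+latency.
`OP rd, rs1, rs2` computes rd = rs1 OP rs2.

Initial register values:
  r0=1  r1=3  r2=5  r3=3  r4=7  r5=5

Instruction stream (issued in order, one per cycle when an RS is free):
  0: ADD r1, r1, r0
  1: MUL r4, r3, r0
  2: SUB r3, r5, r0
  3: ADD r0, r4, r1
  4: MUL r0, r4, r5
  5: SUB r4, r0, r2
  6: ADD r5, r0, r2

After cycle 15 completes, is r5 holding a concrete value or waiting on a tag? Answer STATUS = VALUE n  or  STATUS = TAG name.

STATUS = VALUE 20

cycle 1: issue ADD r1<-Add1 // r0:1,r1:Add1,r2:5,r3:3,r4:7,r5:5
cycle 2: issue MUL r4<-Mul1 // r0:1,r1:Add1,r2:5,r3:3,r4:Mul1,r5:5
cycle 3: issue SUB r3<-Add2 // r0:1,r1:Add1,r2:5,r3:Add2,r4:Mul1,r5:5
cycle 4: CDB Add1=4; issue ADD r0<-Add1 // r0:Add1,r1:4,r2:5,r3:Add2,r4:Mul1,r5:5
cycle 5: issue MUL r0<-Mul2 // r0:Mul2,r1:4,r2:5,r3:Add2,r4:Mul1,r5:5
cycle 6: CDB Add2=4; issue SUB r4<-Add2 // r0:Mul2,r1:4,r2:5,r3:4,r4:Add2,r5:5
cycle 7: CDB Mul1=3; issue ADD r5<-Add3 // r0:Mul2,r1:4,r2:5,r3:4,r4:Add2,r5:Add3
cycle 8: - // r0:Mul2,r1:4,r2:5,r3:4,r4:Add2,r5:Add3
cycle 9: - // r0:Mul2,r1:4,r2:5,r3:4,r4:Add2,r5:Add3
cycle 10: CDB Add1=7 // r0:Mul2,r1:4,r2:5,r3:4,r4:Add2,r5:Add3
cycle 11: CDB Mul2=15 // r0:15,r1:4,r2:5,r3:4,r4:Add2,r5:Add3
cycle 12: - // r0:15,r1:4,r2:5,r3:4,r4:Add2,r5:Add3
cycle 13: - // r0:15,r1:4,r2:5,r3:4,r4:Add2,r5:Add3
cycle 14: CDB Add2=10 // r0:15,r1:4,r2:5,r3:4,r4:10,r5:Add3
cycle 15: CDB Add3=20 // r0:15,r1:4,r2:5,r3:4,r4:10,r5:20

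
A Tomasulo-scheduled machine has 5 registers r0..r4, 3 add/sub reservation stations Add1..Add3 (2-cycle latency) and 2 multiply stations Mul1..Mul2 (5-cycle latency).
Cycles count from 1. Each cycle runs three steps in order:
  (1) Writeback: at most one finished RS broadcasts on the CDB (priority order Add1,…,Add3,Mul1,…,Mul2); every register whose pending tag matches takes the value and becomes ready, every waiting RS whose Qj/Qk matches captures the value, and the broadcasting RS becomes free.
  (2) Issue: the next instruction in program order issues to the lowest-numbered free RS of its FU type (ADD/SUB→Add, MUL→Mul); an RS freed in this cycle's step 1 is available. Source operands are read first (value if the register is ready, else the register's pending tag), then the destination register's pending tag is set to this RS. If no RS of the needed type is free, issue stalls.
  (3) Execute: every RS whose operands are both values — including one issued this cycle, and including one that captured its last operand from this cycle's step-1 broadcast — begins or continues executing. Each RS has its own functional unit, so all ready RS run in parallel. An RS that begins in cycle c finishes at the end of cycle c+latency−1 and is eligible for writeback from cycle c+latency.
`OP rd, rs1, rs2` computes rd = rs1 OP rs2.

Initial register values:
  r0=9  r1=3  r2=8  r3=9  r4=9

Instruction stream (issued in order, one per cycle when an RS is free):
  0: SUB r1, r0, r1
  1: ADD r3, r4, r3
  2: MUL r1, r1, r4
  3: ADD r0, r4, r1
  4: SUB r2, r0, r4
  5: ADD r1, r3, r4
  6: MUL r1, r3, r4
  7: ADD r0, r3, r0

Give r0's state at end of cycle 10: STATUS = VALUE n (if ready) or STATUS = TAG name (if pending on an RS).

  c1: issue SUB r1<-Add1  regs: r0:9,r1:Add1,r2:8,r3:9,r4:9
  c2: issue ADD r3<-Add2  regs: r0:9,r1:Add1,r2:8,r3:Add2,r4:9
  c3: CDB Add1=6; issue MUL r1<-Mul1  regs: r0:9,r1:Mul1,r2:8,r3:Add2,r4:9
  c4: CDB Add2=18; issue ADD r0<-Add1  regs: r0:Add1,r1:Mul1,r2:8,r3:18,r4:9
  c5: issue SUB r2<-Add2  regs: r0:Add1,r1:Mul1,r2:Add2,r3:18,r4:9
  c6: issue ADD r1<-Add3  regs: r0:Add1,r1:Add3,r2:Add2,r3:18,r4:9
  c7: issue MUL r1<-Mul2  regs: r0:Add1,r1:Mul2,r2:Add2,r3:18,r4:9
  c8: CDB Add3=27; issue ADD r0<-Add3  regs: r0:Add3,r1:Mul2,r2:Add2,r3:18,r4:9
  c9: CDB Mul1=54  regs: r0:Add3,r1:Mul2,r2:Add2,r3:18,r4:9
  c10: -  regs: r0:Add3,r1:Mul2,r2:Add2,r3:18,r4:9

STATUS = TAG Add3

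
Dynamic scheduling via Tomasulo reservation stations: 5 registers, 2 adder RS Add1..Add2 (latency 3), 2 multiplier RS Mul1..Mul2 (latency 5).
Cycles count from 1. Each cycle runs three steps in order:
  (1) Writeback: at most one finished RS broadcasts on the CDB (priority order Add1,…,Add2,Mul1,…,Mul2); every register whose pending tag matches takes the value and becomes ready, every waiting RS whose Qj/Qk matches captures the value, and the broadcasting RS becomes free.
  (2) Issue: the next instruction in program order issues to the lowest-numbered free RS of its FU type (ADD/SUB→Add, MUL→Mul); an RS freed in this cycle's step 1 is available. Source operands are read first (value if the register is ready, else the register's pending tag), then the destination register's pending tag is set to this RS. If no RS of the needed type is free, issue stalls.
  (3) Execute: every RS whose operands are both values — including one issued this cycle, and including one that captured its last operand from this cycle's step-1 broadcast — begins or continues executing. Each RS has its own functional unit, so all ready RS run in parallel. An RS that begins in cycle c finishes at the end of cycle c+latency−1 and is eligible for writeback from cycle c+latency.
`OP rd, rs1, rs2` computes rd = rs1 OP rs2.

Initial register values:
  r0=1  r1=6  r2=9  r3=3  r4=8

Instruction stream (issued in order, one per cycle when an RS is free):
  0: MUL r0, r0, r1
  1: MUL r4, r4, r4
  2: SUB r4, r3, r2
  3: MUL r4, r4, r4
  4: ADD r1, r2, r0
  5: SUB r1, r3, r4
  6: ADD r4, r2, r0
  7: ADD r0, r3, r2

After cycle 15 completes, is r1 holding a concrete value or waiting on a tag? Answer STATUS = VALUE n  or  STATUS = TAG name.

c1: issue MUL r0<-Mul1 | r0:Mul1,r1:6,r2:9,r3:3,r4:8
c2: issue MUL r4<-Mul2 | r0:Mul1,r1:6,r2:9,r3:3,r4:Mul2
c3: issue SUB r4<-Add1 | r0:Mul1,r1:6,r2:9,r3:3,r4:Add1
c4: stall | r0:Mul1,r1:6,r2:9,r3:3,r4:Add1
c5: stall | r0:Mul1,r1:6,r2:9,r3:3,r4:Add1
c6: CDB Add1=-6; stall | r0:Mul1,r1:6,r2:9,r3:3,r4:-6
c7: CDB Mul1=6; issue MUL r4<-Mul1 | r0:6,r1:6,r2:9,r3:3,r4:Mul1
c8: CDB Mul2=64; issue ADD r1<-Add1 | r0:6,r1:Add1,r2:9,r3:3,r4:Mul1
c9: issue SUB r1<-Add2 | r0:6,r1:Add2,r2:9,r3:3,r4:Mul1
c10: stall | r0:6,r1:Add2,r2:9,r3:3,r4:Mul1
c11: CDB Add1=15; issue ADD r4<-Add1 | r0:6,r1:Add2,r2:9,r3:3,r4:Add1
c12: CDB Mul1=36; stall | r0:6,r1:Add2,r2:9,r3:3,r4:Add1
c13: stall | r0:6,r1:Add2,r2:9,r3:3,r4:Add1
c14: CDB Add1=15; issue ADD r0<-Add1 | r0:Add1,r1:Add2,r2:9,r3:3,r4:15
c15: CDB Add2=-33 | r0:Add1,r1:-33,r2:9,r3:3,r4:15

STATUS = VALUE -33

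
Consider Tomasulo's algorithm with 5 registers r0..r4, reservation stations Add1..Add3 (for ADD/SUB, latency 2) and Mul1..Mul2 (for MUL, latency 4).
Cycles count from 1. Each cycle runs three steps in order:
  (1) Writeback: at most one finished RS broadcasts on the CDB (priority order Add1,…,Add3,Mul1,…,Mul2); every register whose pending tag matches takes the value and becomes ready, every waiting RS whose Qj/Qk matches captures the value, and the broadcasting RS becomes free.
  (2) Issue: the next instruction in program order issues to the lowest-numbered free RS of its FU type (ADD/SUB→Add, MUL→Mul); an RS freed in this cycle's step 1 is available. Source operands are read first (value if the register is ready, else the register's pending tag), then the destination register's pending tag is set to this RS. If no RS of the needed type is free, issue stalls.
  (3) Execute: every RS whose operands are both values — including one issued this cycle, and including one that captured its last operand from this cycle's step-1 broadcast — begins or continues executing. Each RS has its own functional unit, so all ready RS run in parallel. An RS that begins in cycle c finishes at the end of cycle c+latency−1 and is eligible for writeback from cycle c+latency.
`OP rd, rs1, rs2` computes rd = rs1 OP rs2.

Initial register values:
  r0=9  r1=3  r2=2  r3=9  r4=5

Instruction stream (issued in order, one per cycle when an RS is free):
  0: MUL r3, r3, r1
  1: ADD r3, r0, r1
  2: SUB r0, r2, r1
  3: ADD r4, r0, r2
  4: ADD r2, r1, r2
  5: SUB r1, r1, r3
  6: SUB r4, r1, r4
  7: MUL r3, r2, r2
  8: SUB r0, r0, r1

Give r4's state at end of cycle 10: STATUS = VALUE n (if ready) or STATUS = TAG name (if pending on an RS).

STATUS = TAG Add1

cycle 1: issue MUL r3<-Mul1 // r0:9,r1:3,r2:2,r3:Mul1,r4:5
cycle 2: issue ADD r3<-Add1 // r0:9,r1:3,r2:2,r3:Add1,r4:5
cycle 3: issue SUB r0<-Add2 // r0:Add2,r1:3,r2:2,r3:Add1,r4:5
cycle 4: CDB Add1=12; issue ADD r4<-Add1 // r0:Add2,r1:3,r2:2,r3:12,r4:Add1
cycle 5: CDB Add2=-1; issue ADD r2<-Add2 // r0:-1,r1:3,r2:Add2,r3:12,r4:Add1
cycle 6: CDB Mul1=27; issue SUB r1<-Add3 // r0:-1,r1:Add3,r2:Add2,r3:12,r4:Add1
cycle 7: CDB Add1=1; issue SUB r4<-Add1 // r0:-1,r1:Add3,r2:Add2,r3:12,r4:Add1
cycle 8: CDB Add2=5; issue MUL r3<-Mul1 // r0:-1,r1:Add3,r2:5,r3:Mul1,r4:Add1
cycle 9: CDB Add3=-9; issue SUB r0<-Add2 // r0:Add2,r1:-9,r2:5,r3:Mul1,r4:Add1
cycle 10: - // r0:Add2,r1:-9,r2:5,r3:Mul1,r4:Add1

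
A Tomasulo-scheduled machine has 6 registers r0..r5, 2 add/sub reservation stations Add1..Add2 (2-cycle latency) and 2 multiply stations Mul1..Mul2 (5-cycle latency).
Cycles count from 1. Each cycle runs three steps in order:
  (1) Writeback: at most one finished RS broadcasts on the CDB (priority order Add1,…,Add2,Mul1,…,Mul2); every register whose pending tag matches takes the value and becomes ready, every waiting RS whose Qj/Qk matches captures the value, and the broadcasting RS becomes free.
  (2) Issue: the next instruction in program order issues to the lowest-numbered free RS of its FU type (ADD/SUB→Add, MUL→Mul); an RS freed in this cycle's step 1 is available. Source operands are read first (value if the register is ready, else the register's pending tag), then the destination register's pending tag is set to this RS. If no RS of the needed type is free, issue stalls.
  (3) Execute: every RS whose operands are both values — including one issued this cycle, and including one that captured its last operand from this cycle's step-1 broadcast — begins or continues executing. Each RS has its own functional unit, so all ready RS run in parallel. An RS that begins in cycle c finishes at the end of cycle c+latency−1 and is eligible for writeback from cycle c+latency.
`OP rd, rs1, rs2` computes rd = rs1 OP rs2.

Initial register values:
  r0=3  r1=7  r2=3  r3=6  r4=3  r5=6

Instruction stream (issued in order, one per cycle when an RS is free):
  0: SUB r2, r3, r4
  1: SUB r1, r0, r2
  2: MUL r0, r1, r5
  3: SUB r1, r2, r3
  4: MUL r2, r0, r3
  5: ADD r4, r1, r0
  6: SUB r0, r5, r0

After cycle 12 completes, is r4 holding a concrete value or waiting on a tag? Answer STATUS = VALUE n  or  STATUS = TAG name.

STATUS = VALUE -3

cycle 1: issue SUB r2<-Add1 // r0:3,r1:7,r2:Add1,r3:6,r4:3,r5:6
cycle 2: issue SUB r1<-Add2 // r0:3,r1:Add2,r2:Add1,r3:6,r4:3,r5:6
cycle 3: CDB Add1=3; issue MUL r0<-Mul1 // r0:Mul1,r1:Add2,r2:3,r3:6,r4:3,r5:6
cycle 4: issue SUB r1<-Add1 // r0:Mul1,r1:Add1,r2:3,r3:6,r4:3,r5:6
cycle 5: CDB Add2=0; issue MUL r2<-Mul2 // r0:Mul1,r1:Add1,r2:Mul2,r3:6,r4:3,r5:6
cycle 6: CDB Add1=-3; issue ADD r4<-Add1 // r0:Mul1,r1:-3,r2:Mul2,r3:6,r4:Add1,r5:6
cycle 7: issue SUB r0<-Add2 // r0:Add2,r1:-3,r2:Mul2,r3:6,r4:Add1,r5:6
cycle 8: - // r0:Add2,r1:-3,r2:Mul2,r3:6,r4:Add1,r5:6
cycle 9: - // r0:Add2,r1:-3,r2:Mul2,r3:6,r4:Add1,r5:6
cycle 10: CDB Mul1=0 // r0:Add2,r1:-3,r2:Mul2,r3:6,r4:Add1,r5:6
cycle 11: - // r0:Add2,r1:-3,r2:Mul2,r3:6,r4:Add1,r5:6
cycle 12: CDB Add1=-3 // r0:Add2,r1:-3,r2:Mul2,r3:6,r4:-3,r5:6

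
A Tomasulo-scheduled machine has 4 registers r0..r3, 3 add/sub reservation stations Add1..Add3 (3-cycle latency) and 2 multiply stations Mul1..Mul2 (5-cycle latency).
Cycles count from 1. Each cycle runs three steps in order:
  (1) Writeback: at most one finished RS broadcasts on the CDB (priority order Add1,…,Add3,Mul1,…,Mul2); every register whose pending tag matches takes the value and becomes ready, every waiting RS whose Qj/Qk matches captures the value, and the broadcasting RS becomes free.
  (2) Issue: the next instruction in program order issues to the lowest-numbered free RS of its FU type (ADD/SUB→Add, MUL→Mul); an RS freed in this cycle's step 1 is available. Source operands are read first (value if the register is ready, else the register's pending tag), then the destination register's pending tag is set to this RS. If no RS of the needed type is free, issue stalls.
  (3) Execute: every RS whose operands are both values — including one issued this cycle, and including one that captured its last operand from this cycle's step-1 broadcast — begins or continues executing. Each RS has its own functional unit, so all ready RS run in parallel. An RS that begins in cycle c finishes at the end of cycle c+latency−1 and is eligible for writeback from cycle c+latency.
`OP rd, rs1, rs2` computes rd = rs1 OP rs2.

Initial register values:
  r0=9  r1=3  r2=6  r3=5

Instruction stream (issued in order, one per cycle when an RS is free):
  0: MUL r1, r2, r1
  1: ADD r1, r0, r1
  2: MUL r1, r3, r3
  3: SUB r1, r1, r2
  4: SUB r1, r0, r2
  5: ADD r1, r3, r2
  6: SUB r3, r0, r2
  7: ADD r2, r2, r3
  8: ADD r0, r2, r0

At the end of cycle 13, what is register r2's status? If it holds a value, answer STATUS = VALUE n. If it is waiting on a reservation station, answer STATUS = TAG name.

c1: issue MUL r1<-Mul1 | r0:9,r1:Mul1,r2:6,r3:5
c2: issue ADD r1<-Add1 | r0:9,r1:Add1,r2:6,r3:5
c3: issue MUL r1<-Mul2 | r0:9,r1:Mul2,r2:6,r3:5
c4: issue SUB r1<-Add2 | r0:9,r1:Add2,r2:6,r3:5
c5: issue SUB r1<-Add3 | r0:9,r1:Add3,r2:6,r3:5
c6: CDB Mul1=18; stall | r0:9,r1:Add3,r2:6,r3:5
c7: stall | r0:9,r1:Add3,r2:6,r3:5
c8: CDB Add3=3; issue ADD r1<-Add3 | r0:9,r1:Add3,r2:6,r3:5
c9: CDB Add1=27; issue SUB r3<-Add1 | r0:9,r1:Add3,r2:6,r3:Add1
c10: CDB Mul2=25; stall | r0:9,r1:Add3,r2:6,r3:Add1
c11: CDB Add3=11; issue ADD r2<-Add3 | r0:9,r1:11,r2:Add3,r3:Add1
c12: CDB Add1=3; issue ADD r0<-Add1 | r0:Add1,r1:11,r2:Add3,r3:3
c13: CDB Add2=19 | r0:Add1,r1:11,r2:Add3,r3:3

STATUS = TAG Add3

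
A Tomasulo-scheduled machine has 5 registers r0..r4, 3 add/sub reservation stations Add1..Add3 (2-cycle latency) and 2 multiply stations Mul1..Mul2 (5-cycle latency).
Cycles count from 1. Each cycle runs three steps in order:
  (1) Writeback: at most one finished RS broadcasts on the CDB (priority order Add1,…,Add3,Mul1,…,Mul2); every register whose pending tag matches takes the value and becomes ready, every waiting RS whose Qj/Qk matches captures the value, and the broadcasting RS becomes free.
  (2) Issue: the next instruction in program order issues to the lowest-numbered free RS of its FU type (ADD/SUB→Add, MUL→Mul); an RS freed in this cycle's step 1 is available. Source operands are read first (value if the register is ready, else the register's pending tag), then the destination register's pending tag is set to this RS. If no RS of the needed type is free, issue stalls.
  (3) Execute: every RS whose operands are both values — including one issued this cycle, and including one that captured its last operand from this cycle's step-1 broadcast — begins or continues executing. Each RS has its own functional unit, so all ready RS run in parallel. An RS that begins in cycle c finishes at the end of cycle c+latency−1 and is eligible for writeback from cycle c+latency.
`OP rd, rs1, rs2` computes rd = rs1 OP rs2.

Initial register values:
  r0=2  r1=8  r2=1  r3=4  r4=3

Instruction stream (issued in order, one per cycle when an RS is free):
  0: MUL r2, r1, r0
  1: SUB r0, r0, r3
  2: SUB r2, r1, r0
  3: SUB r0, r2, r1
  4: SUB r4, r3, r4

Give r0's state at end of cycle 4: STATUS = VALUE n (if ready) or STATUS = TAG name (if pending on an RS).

cycle 1: issue MUL r2<-Mul1 // r0:2,r1:8,r2:Mul1,r3:4,r4:3
cycle 2: issue SUB r0<-Add1 // r0:Add1,r1:8,r2:Mul1,r3:4,r4:3
cycle 3: issue SUB r2<-Add2 // r0:Add1,r1:8,r2:Add2,r3:4,r4:3
cycle 4: CDB Add1=-2; issue SUB r0<-Add1 // r0:Add1,r1:8,r2:Add2,r3:4,r4:3

STATUS = TAG Add1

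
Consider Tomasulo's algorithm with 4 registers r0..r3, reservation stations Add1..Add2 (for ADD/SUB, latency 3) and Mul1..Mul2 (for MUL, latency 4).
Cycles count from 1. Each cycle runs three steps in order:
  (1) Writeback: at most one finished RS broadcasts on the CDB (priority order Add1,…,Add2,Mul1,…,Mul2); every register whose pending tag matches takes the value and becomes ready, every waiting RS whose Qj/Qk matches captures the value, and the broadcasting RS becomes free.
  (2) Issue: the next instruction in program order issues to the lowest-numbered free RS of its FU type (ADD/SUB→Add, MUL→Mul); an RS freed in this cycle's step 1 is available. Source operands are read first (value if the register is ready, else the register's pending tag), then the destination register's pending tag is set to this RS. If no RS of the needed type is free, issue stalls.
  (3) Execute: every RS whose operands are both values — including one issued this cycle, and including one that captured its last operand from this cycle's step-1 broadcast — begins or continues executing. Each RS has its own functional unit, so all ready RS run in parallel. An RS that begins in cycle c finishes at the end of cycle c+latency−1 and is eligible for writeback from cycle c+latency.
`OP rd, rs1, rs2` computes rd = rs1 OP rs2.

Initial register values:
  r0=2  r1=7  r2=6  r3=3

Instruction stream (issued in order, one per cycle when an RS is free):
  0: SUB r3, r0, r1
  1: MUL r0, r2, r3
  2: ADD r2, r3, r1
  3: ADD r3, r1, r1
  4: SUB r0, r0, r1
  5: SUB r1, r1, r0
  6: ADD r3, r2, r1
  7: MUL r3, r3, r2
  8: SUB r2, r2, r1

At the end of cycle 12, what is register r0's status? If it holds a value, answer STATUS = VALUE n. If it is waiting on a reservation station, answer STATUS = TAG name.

STATUS = VALUE -37

  c1: issue SUB r3<-Add1  regs: r0:2,r1:7,r2:6,r3:Add1
  c2: issue MUL r0<-Mul1  regs: r0:Mul1,r1:7,r2:6,r3:Add1
  c3: issue ADD r2<-Add2  regs: r0:Mul1,r1:7,r2:Add2,r3:Add1
  c4: CDB Add1=-5; issue ADD r3<-Add1  regs: r0:Mul1,r1:7,r2:Add2,r3:Add1
  c5: stall  regs: r0:Mul1,r1:7,r2:Add2,r3:Add1
  c6: stall  regs: r0:Mul1,r1:7,r2:Add2,r3:Add1
  c7: CDB Add1=14; issue SUB r0<-Add1  regs: r0:Add1,r1:7,r2:Add2,r3:14
  c8: CDB Add2=2; issue SUB r1<-Add2  regs: r0:Add1,r1:Add2,r2:2,r3:14
  c9: CDB Mul1=-30; stall  regs: r0:Add1,r1:Add2,r2:2,r3:14
  c10: stall  regs: r0:Add1,r1:Add2,r2:2,r3:14
  c11: stall  regs: r0:Add1,r1:Add2,r2:2,r3:14
  c12: CDB Add1=-37; issue ADD r3<-Add1  regs: r0:-37,r1:Add2,r2:2,r3:Add1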